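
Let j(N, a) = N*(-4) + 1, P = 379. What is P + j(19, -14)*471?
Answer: -34946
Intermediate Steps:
j(N, a) = 1 - 4*N (j(N, a) = -4*N + 1 = 1 - 4*N)
P + j(19, -14)*471 = 379 + (1 - 4*19)*471 = 379 + (1 - 76)*471 = 379 - 75*471 = 379 - 35325 = -34946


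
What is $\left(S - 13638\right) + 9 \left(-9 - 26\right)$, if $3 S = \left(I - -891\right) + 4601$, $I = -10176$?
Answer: $- \frac{46543}{3} \approx -15514.0$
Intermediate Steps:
$S = - \frac{4684}{3}$ ($S = \frac{\left(-10176 - -891\right) + 4601}{3} = \frac{\left(-10176 + 891\right) + 4601}{3} = \frac{-9285 + 4601}{3} = \frac{1}{3} \left(-4684\right) = - \frac{4684}{3} \approx -1561.3$)
$\left(S - 13638\right) + 9 \left(-9 - 26\right) = \left(- \frac{4684}{3} - 13638\right) + 9 \left(-9 - 26\right) = \left(- \frac{4684}{3} - 13638\right) + 9 \left(-35\right) = \left(- \frac{4684}{3} - 13638\right) - 315 = - \frac{45598}{3} - 315 = - \frac{46543}{3}$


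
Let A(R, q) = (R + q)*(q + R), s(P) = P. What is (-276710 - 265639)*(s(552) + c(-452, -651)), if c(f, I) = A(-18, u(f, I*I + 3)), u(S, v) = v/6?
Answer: -2704488374718792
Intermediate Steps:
u(S, v) = v/6 (u(S, v) = v*(⅙) = v/6)
A(R, q) = (R + q)² (A(R, q) = (R + q)*(R + q) = (R + q)²)
c(f, I) = (-35/2 + I²/6)² (c(f, I) = (-18 + (I*I + 3)/6)² = (-18 + (I² + 3)/6)² = (-18 + (3 + I²)/6)² = (-18 + (½ + I²/6))² = (-35/2 + I²/6)²)
(-276710 - 265639)*(s(552) + c(-452, -651)) = (-276710 - 265639)*(552 + (-105 + (-651)²)²/36) = -542349*(552 + (-105 + 423801)²/36) = -542349*(552 + (1/36)*423696²) = -542349*(552 + (1/36)*179518300416) = -542349*(552 + 4986619456) = -542349*4986620008 = -2704488374718792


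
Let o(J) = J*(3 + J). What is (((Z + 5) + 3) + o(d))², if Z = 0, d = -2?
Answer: 36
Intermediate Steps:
(((Z + 5) + 3) + o(d))² = (((0 + 5) + 3) - 2*(3 - 2))² = ((5 + 3) - 2*1)² = (8 - 2)² = 6² = 36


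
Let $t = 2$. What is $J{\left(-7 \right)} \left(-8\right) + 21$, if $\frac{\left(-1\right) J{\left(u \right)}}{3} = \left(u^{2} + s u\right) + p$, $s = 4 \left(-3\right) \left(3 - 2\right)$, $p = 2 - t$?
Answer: $3213$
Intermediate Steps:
$p = 0$ ($p = 2 - 2 = 0$)
$s = -12$ ($s = - 12 \left(3 - 2\right) = \left(-12\right) 1 = -12$)
$J{\left(u \right)} = - 3 u^{2} + 36 u$ ($J{\left(u \right)} = - 3 \left(\left(u^{2} - 12 u\right) + 0\right) = - 3 \left(u^{2} - 12 u\right) = - 3 u^{2} + 36 u$)
$J{\left(-7 \right)} \left(-8\right) + 21 = 3 \left(-7\right) \left(12 - -7\right) \left(-8\right) + 21 = 3 \left(-7\right) \left(12 + 7\right) \left(-8\right) + 21 = 3 \left(-7\right) 19 \left(-8\right) + 21 = \left(-399\right) \left(-8\right) + 21 = 3192 + 21 = 3213$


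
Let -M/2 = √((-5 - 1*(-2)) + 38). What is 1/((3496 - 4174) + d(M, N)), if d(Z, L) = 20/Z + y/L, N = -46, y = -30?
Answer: -2508219/1698926107 + 1058*√35/1698926107 ≈ -0.0014727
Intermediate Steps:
M = -2*√35 (M = -2*√((-5 - 1*(-2)) + 38) = -2*√((-5 + 2) + 38) = -2*√(-3 + 38) = -2*√35 ≈ -11.832)
d(Z, L) = -30/L + 20/Z (d(Z, L) = 20/Z - 30/L = -30/L + 20/Z)
1/((3496 - 4174) + d(M, N)) = 1/((3496 - 4174) + (-30/(-46) + 20/((-2*√35)))) = 1/(-678 + (-30*(-1/46) + 20*(-√35/70))) = 1/(-678 + (15/23 - 2*√35/7)) = 1/(-15579/23 - 2*√35/7)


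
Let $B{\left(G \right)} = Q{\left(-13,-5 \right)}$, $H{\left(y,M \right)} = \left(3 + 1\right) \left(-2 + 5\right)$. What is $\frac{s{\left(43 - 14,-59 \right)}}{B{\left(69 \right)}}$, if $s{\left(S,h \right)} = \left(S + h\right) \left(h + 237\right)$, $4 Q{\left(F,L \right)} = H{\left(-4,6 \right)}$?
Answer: $-1780$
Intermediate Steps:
$H{\left(y,M \right)} = 12$ ($H{\left(y,M \right)} = 4 \cdot 3 = 12$)
$Q{\left(F,L \right)} = 3$ ($Q{\left(F,L \right)} = \frac{1}{4} \cdot 12 = 3$)
$B{\left(G \right)} = 3$
$s{\left(S,h \right)} = \left(237 + h\right) \left(S + h\right)$ ($s{\left(S,h \right)} = \left(S + h\right) \left(237 + h\right) = \left(237 + h\right) \left(S + h\right)$)
$\frac{s{\left(43 - 14,-59 \right)}}{B{\left(69 \right)}} = \frac{\left(-59\right)^{2} + 237 \left(43 - 14\right) + 237 \left(-59\right) + \left(43 - 14\right) \left(-59\right)}{3} = \left(3481 + 237 \cdot 29 - 13983 + 29 \left(-59\right)\right) \frac{1}{3} = \left(3481 + 6873 - 13983 - 1711\right) \frac{1}{3} = \left(-5340\right) \frac{1}{3} = -1780$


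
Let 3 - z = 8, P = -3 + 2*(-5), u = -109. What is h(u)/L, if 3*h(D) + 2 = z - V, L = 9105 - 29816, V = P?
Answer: -2/20711 ≈ -9.6567e-5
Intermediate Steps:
P = -13 (P = -3 - 10 = -13)
V = -13
z = -5 (z = 3 - 1*8 = 3 - 8 = -5)
L = -20711
h(D) = 2 (h(D) = -⅔ + (-5 - 1*(-13))/3 = -⅔ + (-5 + 13)/3 = -⅔ + (⅓)*8 = -⅔ + 8/3 = 2)
h(u)/L = 2/(-20711) = 2*(-1/20711) = -2/20711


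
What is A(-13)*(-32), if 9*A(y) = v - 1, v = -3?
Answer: 128/9 ≈ 14.222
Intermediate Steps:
A(y) = -4/9 (A(y) = (-3 - 1)/9 = (⅑)*(-4) = -4/9)
A(-13)*(-32) = -4/9*(-32) = 128/9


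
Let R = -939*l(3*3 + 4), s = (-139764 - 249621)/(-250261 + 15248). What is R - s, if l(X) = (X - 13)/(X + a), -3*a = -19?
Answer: -389385/235013 ≈ -1.6569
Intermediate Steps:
a = 19/3 (a = -⅓*(-19) = 19/3 ≈ 6.3333)
l(X) = (-13 + X)/(19/3 + X) (l(X) = (X - 13)/(X + 19/3) = (-13 + X)/(19/3 + X))
s = 389385/235013 (s = -389385/(-235013) = -389385*(-1/235013) = 389385/235013 ≈ 1.6569)
R = 0 (R = -2817*(-13 + (3*3 + 4))/(19 + 3*(3*3 + 4)) = -2817*(-13 + (9 + 4))/(19 + 3*(9 + 4)) = -2817*(-13 + 13)/(19 + 3*13) = -2817*0/(19 + 39) = -2817*0/58 = -939*0 = 0)
R - s = 0 - 1*389385/235013 = 0 - 389385/235013 = -389385/235013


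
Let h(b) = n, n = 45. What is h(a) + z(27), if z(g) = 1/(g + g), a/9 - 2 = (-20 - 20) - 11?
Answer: 2431/54 ≈ 45.018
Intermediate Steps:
a = -441 (a = 18 + 9*((-20 - 20) - 11) = 18 + 9*(-40 - 11) = 18 + 9*(-51) = 18 - 459 = -441)
h(b) = 45
z(g) = 1/(2*g)
h(a) + z(27) = 45 + (1/2)/27 = 45 + (1/2)*(1/27) = 45 + 1/54 = 2431/54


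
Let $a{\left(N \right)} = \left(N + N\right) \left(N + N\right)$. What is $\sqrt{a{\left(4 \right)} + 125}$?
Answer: $3 \sqrt{21} \approx 13.748$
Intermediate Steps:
$a{\left(N \right)} = 4 N^{2}$ ($a{\left(N \right)} = 2 N 2 N = 4 N^{2}$)
$\sqrt{a{\left(4 \right)} + 125} = \sqrt{4 \cdot 4^{2} + 125} = \sqrt{4 \cdot 16 + 125} = \sqrt{64 + 125} = \sqrt{189} = 3 \sqrt{21}$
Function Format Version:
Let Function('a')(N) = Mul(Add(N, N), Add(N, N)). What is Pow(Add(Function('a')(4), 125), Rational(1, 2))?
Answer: Mul(3, Pow(21, Rational(1, 2))) ≈ 13.748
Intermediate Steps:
Function('a')(N) = Mul(4, Pow(N, 2)) (Function('a')(N) = Mul(Mul(2, N), Mul(2, N)) = Mul(4, Pow(N, 2)))
Pow(Add(Function('a')(4), 125), Rational(1, 2)) = Pow(Add(Mul(4, Pow(4, 2)), 125), Rational(1, 2)) = Pow(Add(Mul(4, 16), 125), Rational(1, 2)) = Pow(Add(64, 125), Rational(1, 2)) = Pow(189, Rational(1, 2)) = Mul(3, Pow(21, Rational(1, 2)))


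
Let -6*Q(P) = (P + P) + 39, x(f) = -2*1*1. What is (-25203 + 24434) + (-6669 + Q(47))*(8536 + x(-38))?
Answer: -171309556/3 ≈ -5.7103e+7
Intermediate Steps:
x(f) = -2 (x(f) = -2*1 = -2)
Q(P) = -13/2 - P/3 (Q(P) = -((P + P) + 39)/6 = -(2*P + 39)/6 = -(39 + 2*P)/6 = -13/2 - P/3)
(-25203 + 24434) + (-6669 + Q(47))*(8536 + x(-38)) = (-25203 + 24434) + (-6669 + (-13/2 - ⅓*47))*(8536 - 2) = -769 + (-6669 + (-13/2 - 47/3))*8534 = -769 + (-6669 - 133/6)*8534 = -769 - 40147/6*8534 = -769 - 171307249/3 = -171309556/3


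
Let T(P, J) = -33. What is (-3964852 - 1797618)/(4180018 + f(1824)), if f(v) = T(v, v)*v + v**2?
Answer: -2881235/3723401 ≈ -0.77382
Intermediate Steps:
f(v) = v**2 - 33*v (f(v) = -33*v + v**2 = v**2 - 33*v)
(-3964852 - 1797618)/(4180018 + f(1824)) = (-3964852 - 1797618)/(4180018 + 1824*(-33 + 1824)) = -5762470/(4180018 + 1824*1791) = -5762470/(4180018 + 3266784) = -5762470/7446802 = -5762470*1/7446802 = -2881235/3723401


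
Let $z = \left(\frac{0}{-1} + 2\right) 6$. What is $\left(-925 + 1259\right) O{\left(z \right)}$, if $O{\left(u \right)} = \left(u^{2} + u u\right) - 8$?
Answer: $93520$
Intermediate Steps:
$z = 12$ ($z = \left(0 \left(-1\right) + 2\right) 6 = \left(0 + 2\right) 6 = 2 \cdot 6 = 12$)
$O{\left(u \right)} = -8 + 2 u^{2}$ ($O{\left(u \right)} = \left(u^{2} + u^{2}\right) - 8 = 2 u^{2} - 8 = -8 + 2 u^{2}$)
$\left(-925 + 1259\right) O{\left(z \right)} = \left(-925 + 1259\right) \left(-8 + 2 \cdot 12^{2}\right) = 334 \left(-8 + 2 \cdot 144\right) = 334 \left(-8 + 288\right) = 334 \cdot 280 = 93520$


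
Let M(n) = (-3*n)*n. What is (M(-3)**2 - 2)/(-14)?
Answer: -727/14 ≈ -51.929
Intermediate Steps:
M(n) = -3*n**2
(M(-3)**2 - 2)/(-14) = ((-3*(-3)**2)**2 - 2)/(-14) = -((-3*9)**2 - 2)/14 = -((-27)**2 - 2)/14 = -(729 - 2)/14 = -1/14*727 = -727/14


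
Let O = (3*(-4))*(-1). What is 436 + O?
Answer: 448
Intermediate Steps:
O = 12 (O = -12*(-1) = 12)
436 + O = 436 + 12 = 448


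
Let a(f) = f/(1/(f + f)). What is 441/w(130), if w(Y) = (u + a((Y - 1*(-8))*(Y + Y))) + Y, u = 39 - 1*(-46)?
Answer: 441/2574749015 ≈ 1.7128e-7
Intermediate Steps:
u = 85 (u = 39 + 46 = 85)
a(f) = 2*f² (a(f) = f/(1/(2*f)) = f/((1/(2*f))) = f*(2*f) = 2*f²)
w(Y) = 85 + Y + 8*Y²*(8 + Y)² (w(Y) = (85 + 2*((Y - 1*(-8))*(Y + Y))²) + Y = (85 + 2*((Y + 8)*(2*Y))²) + Y = (85 + 2*((8 + Y)*(2*Y))²) + Y = (85 + 2*(2*Y*(8 + Y))²) + Y = (85 + 2*(4*Y²*(8 + Y)²)) + Y = (85 + 8*Y²*(8 + Y)²) + Y = 85 + Y + 8*Y²*(8 + Y)²)
441/w(130) = 441/(85 + 130 + 8*130²*(8 + 130)²) = 441/(85 + 130 + 8*16900*138²) = 441/(85 + 130 + 8*16900*19044) = 441/(85 + 130 + 2574748800) = 441/2574749015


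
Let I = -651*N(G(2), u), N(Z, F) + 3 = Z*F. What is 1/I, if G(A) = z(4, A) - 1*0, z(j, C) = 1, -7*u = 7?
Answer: 1/2604 ≈ 0.00038402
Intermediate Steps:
u = -1 (u = -⅐*7 = -1)
G(A) = 1 (G(A) = 1 - 1*0 = 1 + 0 = 1)
N(Z, F) = -3 + F*Z (N(Z, F) = -3 + Z*F = -3 + F*Z)
I = 2604 (I = -651*(-3 - 1*1) = -651*(-3 - 1) = -651*(-4) = 2604)
1/I = 1/2604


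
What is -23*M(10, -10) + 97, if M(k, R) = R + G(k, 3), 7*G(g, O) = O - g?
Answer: 350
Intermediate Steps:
G(g, O) = -g/7 + O/7 (G(g, O) = (O - g)/7 = -g/7 + O/7)
M(k, R) = 3/7 + R - k/7 (M(k, R) = R + (-k/7 + (1/7)*3) = R + (-k/7 + 3/7) = R + (3/7 - k/7) = 3/7 + R - k/7)
-23*M(10, -10) + 97 = -23*(3/7 - 10 - 1/7*10) + 97 = -23*(3/7 - 10 - 10/7) + 97 = -23*(-11) + 97 = 253 + 97 = 350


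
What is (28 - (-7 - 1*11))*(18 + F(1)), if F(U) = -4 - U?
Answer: 598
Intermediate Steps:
(28 - (-7 - 1*11))*(18 + F(1)) = (28 - (-7 - 1*11))*(18 + (-4 - 1*1)) = (28 - (-7 - 11))*(18 + (-4 - 1)) = (28 - 1*(-18))*(18 - 5) = (28 + 18)*13 = 46*13 = 598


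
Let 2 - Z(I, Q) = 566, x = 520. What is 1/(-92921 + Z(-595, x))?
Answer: -1/93485 ≈ -1.0697e-5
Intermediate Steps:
Z(I, Q) = -564 (Z(I, Q) = 2 - 1*566 = 2 - 566 = -564)
1/(-92921 + Z(-595, x)) = 1/(-92921 - 564) = 1/(-93485) = -1/93485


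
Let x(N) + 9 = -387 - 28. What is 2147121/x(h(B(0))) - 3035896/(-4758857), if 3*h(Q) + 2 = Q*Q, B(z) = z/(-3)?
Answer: -10216554580793/2017755368 ≈ -5063.3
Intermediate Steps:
B(z) = -z/3 (B(z) = z*(-⅓) = -z/3)
h(Q) = -⅔ + Q²/3 (h(Q) = -⅔ + (Q*Q)/3 = -⅔ + Q²/3)
x(N) = -424 (x(N) = -9 + (-387 - 28) = -9 - 415 = -424)
2147121/x(h(B(0))) - 3035896/(-4758857) = 2147121/(-424) - 3035896/(-4758857) = 2147121*(-1/424) - 3035896*(-1/4758857) = -2147121/424 + 3035896/4758857 = -10216554580793/2017755368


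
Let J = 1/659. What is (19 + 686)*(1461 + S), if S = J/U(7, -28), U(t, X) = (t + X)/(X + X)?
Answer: 678775175/659 ≈ 1.0300e+6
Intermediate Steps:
U(t, X) = (X + t)/(2*X) (U(t, X) = (X + t)/((2*X)) = (X + t)*(1/(2*X)) = (X + t)/(2*X))
J = 1/659 ≈ 0.0015175
S = 8/1977 (S = 1/(659*(((½)*(-28 + 7)/(-28)))) = 1/(659*(((½)*(-1/28)*(-21)))) = 1/(659*(3/8)) = (1/659)*(8/3) = 8/1977 ≈ 0.0040465)
(19 + 686)*(1461 + S) = (19 + 686)*(1461 + 8/1977) = 705*(2888405/1977) = 678775175/659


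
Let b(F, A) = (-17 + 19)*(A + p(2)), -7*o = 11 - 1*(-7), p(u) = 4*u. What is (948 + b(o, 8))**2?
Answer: 960400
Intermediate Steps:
o = -18/7 (o = -(11 - 1*(-7))/7 = -(11 + 7)/7 = -1/7*18 = -18/7 ≈ -2.5714)
b(F, A) = 16 + 2*A (b(F, A) = (-17 + 19)*(A + 4*2) = 2*(A + 8) = 2*(8 + A) = 16 + 2*A)
(948 + b(o, 8))**2 = (948 + (16 + 2*8))**2 = (948 + (16 + 16))**2 = (948 + 32)**2 = 980**2 = 960400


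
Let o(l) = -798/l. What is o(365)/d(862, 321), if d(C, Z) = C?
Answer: -399/157315 ≈ -0.0025363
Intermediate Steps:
o(365)/d(862, 321) = -798/365/862 = -798*1/365*(1/862) = -798/365*1/862 = -399/157315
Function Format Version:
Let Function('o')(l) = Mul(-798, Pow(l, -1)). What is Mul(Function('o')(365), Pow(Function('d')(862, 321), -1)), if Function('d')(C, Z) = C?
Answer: Rational(-399, 157315) ≈ -0.0025363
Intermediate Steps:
Mul(Function('o')(365), Pow(Function('d')(862, 321), -1)) = Mul(Mul(-798, Pow(365, -1)), Pow(862, -1)) = Mul(Mul(-798, Rational(1, 365)), Rational(1, 862)) = Mul(Rational(-798, 365), Rational(1, 862)) = Rational(-399, 157315)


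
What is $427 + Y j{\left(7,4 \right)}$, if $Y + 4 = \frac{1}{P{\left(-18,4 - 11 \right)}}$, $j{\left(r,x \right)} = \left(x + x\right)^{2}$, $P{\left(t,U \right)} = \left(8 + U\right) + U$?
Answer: $\frac{481}{3} \approx 160.33$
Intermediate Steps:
$P{\left(t,U \right)} = 8 + 2 U$
$j{\left(r,x \right)} = 4 x^{2}$ ($j{\left(r,x \right)} = \left(2 x\right)^{2} = 4 x^{2}$)
$Y = - \frac{25}{6}$ ($Y = -4 + \frac{1}{8 + 2 \left(4 - 11\right)} = -4 + \frac{1}{8 + 2 \left(-7\right)} = -4 + \frac{1}{8 - 14} = -4 + \frac{1}{-6} = -4 - \frac{1}{6} = - \frac{25}{6} \approx -4.1667$)
$427 + Y j{\left(7,4 \right)} = 427 - \frac{25 \cdot 4 \cdot 4^{2}}{6} = 427 - \frac{25 \cdot 4 \cdot 16}{6} = 427 - \frac{800}{3} = \frac{481}{3}$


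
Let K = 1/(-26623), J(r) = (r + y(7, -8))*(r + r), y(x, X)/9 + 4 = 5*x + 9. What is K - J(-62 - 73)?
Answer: 1617347249/26623 ≈ 60750.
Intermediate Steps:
y(x, X) = 45 + 45*x (y(x, X) = -36 + 9*(5*x + 9) = -36 + 9*(9 + 5*x) = -36 + (81 + 45*x) = 45 + 45*x)
J(r) = 2*r*(360 + r) (J(r) = (r + (45 + 45*7))*(r + r) = (r + (45 + 315))*(2*r) = (r + 360)*(2*r) = (360 + r)*(2*r) = 2*r*(360 + r))
K = -1/26623 ≈ -3.7562e-5
K - J(-62 - 73) = -1/26623 - 2*(-62 - 73)*(360 + (-62 - 73)) = -1/26623 - 2*(-135)*(360 - 135) = -1/26623 - 2*(-135)*225 = -1/26623 - 1*(-60750) = -1/26623 + 60750 = 1617347249/26623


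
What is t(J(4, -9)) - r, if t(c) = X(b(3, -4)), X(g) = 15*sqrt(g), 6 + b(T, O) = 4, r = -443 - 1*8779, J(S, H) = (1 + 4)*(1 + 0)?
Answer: 9222 + 15*I*sqrt(2) ≈ 9222.0 + 21.213*I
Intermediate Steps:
J(S, H) = 5 (J(S, H) = 5*1 = 5)
r = -9222 (r = -443 - 8779 = -9222)
b(T, O) = -2 (b(T, O) = -6 + 4 = -2)
t(c) = 15*I*sqrt(2) (t(c) = 15*sqrt(-2) = 15*(I*sqrt(2)) = 15*I*sqrt(2))
t(J(4, -9)) - r = 15*I*sqrt(2) - 1*(-9222) = 15*I*sqrt(2) + 9222 = 9222 + 15*I*sqrt(2)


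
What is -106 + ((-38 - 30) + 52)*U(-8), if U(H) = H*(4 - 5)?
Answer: -234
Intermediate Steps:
U(H) = -H (U(H) = H*(-1) = -H)
-106 + ((-38 - 30) + 52)*U(-8) = -106 + ((-38 - 30) + 52)*(-1*(-8)) = -106 + (-68 + 52)*8 = -106 - 16*8 = -106 - 128 = -234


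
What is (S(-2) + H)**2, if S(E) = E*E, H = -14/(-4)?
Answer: 225/4 ≈ 56.250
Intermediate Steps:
H = 7/2 (H = -14*(-1/4) = 7/2 ≈ 3.5000)
S(E) = E**2
(S(-2) + H)**2 = ((-2)**2 + 7/2)**2 = (4 + 7/2)**2 = (15/2)**2 = 225/4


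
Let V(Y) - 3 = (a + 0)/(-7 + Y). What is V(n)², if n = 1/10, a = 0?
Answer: 9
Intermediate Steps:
n = ⅒ ≈ 0.10000
V(Y) = 3 (V(Y) = 3 + (0 + 0)/(-7 + Y) = 3 + 0/(-7 + Y) = 3 + 0 = 3)
V(n)² = 3² = 9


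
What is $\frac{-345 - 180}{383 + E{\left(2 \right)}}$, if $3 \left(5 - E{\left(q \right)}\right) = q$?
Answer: $- \frac{225}{166} \approx -1.3554$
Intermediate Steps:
$E{\left(q \right)} = 5 - \frac{q}{3}$
$\frac{-345 - 180}{383 + E{\left(2 \right)}} = \frac{-345 - 180}{383 + \left(5 - \frac{2}{3}\right)} = - \frac{525}{383 + \frac{13}{3}} = - \frac{525}{\frac{1162}{3}} = \left(-525\right) \frac{3}{1162} = - \frac{225}{166}$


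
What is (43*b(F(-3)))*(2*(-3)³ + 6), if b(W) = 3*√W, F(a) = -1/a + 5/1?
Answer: -8256*√3 ≈ -14300.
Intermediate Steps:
F(a) = 5 - 1/a (F(a) = -1/a + 5*1 = -1/a + 5 = 5 - 1/a)
(43*b(F(-3)))*(2*(-3)³ + 6) = (43*(3*√(5 - 1/(-3))))*(2*(-3)³ + 6) = (43*(3*√(5 - 1*(-⅓))))*(2*(-27) + 6) = (43*(3*√(5 + ⅓)))*(-54 + 6) = (43*(3*√(16/3)))*(-48) = (43*(3*(4*√3/3)))*(-48) = (43*(4*√3))*(-48) = (172*√3)*(-48) = -8256*√3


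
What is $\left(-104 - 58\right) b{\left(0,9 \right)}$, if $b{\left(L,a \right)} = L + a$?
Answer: $-1458$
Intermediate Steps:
$\left(-104 - 58\right) b{\left(0,9 \right)} = \left(-104 - 58\right) \left(0 + 9\right) = \left(-162\right) 9 = -1458$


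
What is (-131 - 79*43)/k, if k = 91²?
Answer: -72/169 ≈ -0.42604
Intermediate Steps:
k = 8281
(-131 - 79*43)/k = (-131 - 79*43)/8281 = (-131 - 3397)*(1/8281) = -3528*1/8281 = -72/169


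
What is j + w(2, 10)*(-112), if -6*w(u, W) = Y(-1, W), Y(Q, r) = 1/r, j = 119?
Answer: 1813/15 ≈ 120.87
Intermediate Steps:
w(u, W) = -1/(6*W)
j + w(2, 10)*(-112) = 119 - 1/6/10*(-112) = 119 - 1/6*1/10*(-112) = 119 - 1/60*(-112) = 119 + 28/15 = 1813/15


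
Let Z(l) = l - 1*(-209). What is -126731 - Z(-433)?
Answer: -126507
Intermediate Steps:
Z(l) = 209 + l (Z(l) = l + 209 = 209 + l)
-126731 - Z(-433) = -126731 - (209 - 433) = -126731 - 1*(-224) = -126731 + 224 = -126507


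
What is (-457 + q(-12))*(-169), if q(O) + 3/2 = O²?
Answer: 106301/2 ≈ 53151.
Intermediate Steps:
q(O) = -3/2 + O²
(-457 + q(-12))*(-169) = (-457 + (-3/2 + (-12)²))*(-169) = (-457 + (-3/2 + 144))*(-169) = (-457 + 285/2)*(-169) = -629/2*(-169) = 106301/2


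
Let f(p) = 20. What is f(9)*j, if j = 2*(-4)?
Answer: -160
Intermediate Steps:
j = -8
f(9)*j = 20*(-8) = -160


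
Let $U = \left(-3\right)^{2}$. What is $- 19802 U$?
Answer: $-178218$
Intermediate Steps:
$U = 9$
$- 19802 U = \left(-19802\right) 9 = -178218$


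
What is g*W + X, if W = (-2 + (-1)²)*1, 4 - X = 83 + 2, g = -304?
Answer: 223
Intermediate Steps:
X = -81 (X = 4 - (83 + 2) = 4 - 1*85 = 4 - 85 = -81)
W = -1 (W = (-2 + 1)*1 = -1*1 = -1)
g*W + X = -304*(-1) - 81 = 304 - 81 = 223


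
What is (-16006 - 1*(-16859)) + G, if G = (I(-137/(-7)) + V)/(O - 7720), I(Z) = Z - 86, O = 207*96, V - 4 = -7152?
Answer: 72509091/85064 ≈ 852.41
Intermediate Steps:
V = -7148 (V = 4 - 7152 = -7148)
O = 19872
I(Z) = -86 + Z
G = -50501/85064 (G = ((-86 - 137/(-7)) - 7148)/(19872 - 7720) = ((-86 - 137*(-⅐)) - 7148)/12152 = ((-86 + 137/7) - 7148)*(1/12152) = (-465/7 - 7148)*(1/12152) = -50501/7*1/12152 = -50501/85064 ≈ -0.59368)
(-16006 - 1*(-16859)) + G = (-16006 - 1*(-16859)) - 50501/85064 = (-16006 + 16859) - 50501/85064 = 853 - 50501/85064 = 72509091/85064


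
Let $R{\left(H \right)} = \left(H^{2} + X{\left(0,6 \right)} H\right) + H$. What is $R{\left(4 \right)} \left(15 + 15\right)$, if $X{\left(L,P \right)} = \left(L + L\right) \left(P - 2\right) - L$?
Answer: $600$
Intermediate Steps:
$X{\left(L,P \right)} = - L + 2 L \left(-2 + P\right)$ ($X{\left(L,P \right)} = 2 L \left(-2 + P\right) - L = - L + 2 L \left(-2 + P\right)$)
$R{\left(H \right)} = H + H^{2}$ ($R{\left(H \right)} = \left(H^{2} + 0 \left(-5 + 2 \cdot 6\right) H\right) + H = \left(H^{2} + 0 \left(-5 + 12\right) H\right) + H = \left(H^{2} + 0 \cdot 7 H\right) + H = \left(H^{2} + 0 H\right) + H = \left(H^{2} + 0\right) + H = H^{2} + H = H + H^{2}$)
$R{\left(4 \right)} \left(15 + 15\right) = 4 \left(1 + 4\right) \left(15 + 15\right) = 4 \cdot 5 \cdot 30 = 20 \cdot 30 = 600$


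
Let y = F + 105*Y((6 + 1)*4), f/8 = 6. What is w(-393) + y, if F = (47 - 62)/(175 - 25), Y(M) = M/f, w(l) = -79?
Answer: -357/20 ≈ -17.850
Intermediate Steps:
f = 48 (f = 8*6 = 48)
Y(M) = M/48
F = -1/10 (F = -15/150 = -15*1/150 = -1/10 ≈ -0.10000)
y = 1223/20 (y = -1/10 + 105*(((6 + 1)*4)/48) = -1/10 + 105*((7*4)/48) = -1/10 + 105*((1/48)*28) = -1/10 + 105*(7/12) = -1/10 + 245/4 = 1223/20 ≈ 61.150)
w(-393) + y = -79 + 1223/20 = -357/20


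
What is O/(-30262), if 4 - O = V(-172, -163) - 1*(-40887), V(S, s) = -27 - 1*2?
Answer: 20427/15131 ≈ 1.3500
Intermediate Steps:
V(S, s) = -29 (V(S, s) = -27 - 2 = -29)
O = -40854 (O = 4 - (-29 - 1*(-40887)) = 4 - (-29 + 40887) = 4 - 1*40858 = 4 - 40858 = -40854)
O/(-30262) = -40854/(-30262) = -40854*(-1/30262) = 20427/15131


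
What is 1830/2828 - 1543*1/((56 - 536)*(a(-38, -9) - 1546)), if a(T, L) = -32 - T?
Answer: 6879451/10665600 ≈ 0.64501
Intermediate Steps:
1830/2828 - 1543*1/((56 - 536)*(a(-38, -9) - 1546)) = 1830/2828 - 1543*1/((56 - 536)*((-32 - 1*(-38)) - 1546)) = 1830*(1/2828) - 1543*(-1/(480*((-32 + 38) - 1546))) = 915/1414 - 1543*(-1/(480*(6 - 1546))) = 915/1414 - 1543/((-480*(-1540))) = 915/1414 - 1543/739200 = 6879451/10665600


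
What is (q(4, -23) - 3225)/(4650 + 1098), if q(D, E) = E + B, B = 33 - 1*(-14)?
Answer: -1067/1916 ≈ -0.55689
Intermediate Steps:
B = 47 (B = 33 + 14 = 47)
q(D, E) = 47 + E (q(D, E) = E + 47 = 47 + E)
(q(4, -23) - 3225)/(4650 + 1098) = ((47 - 23) - 3225)/(4650 + 1098) = (24 - 3225)/5748 = -3201*1/5748 = -1067/1916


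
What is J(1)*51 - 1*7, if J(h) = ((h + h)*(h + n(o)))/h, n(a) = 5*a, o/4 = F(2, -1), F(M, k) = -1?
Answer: -1945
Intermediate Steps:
o = -4 (o = 4*(-1) = -4)
J(h) = -40 + 2*h (J(h) = ((h + h)*(h + 5*(-4)))/h = ((2*h)*(h - 20))/h = ((2*h)*(-20 + h))/h = (2*h*(-20 + h))/h = -40 + 2*h)
J(1)*51 - 1*7 = (-40 + 2*1)*51 - 1*7 = (-40 + 2)*51 - 7 = -38*51 - 7 = -1938 - 7 = -1945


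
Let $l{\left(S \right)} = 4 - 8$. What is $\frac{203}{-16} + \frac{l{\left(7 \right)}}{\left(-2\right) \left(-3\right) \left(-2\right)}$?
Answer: $- \frac{593}{48} \approx -12.354$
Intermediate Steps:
$l{\left(S \right)} = -4$ ($l{\left(S \right)} = 4 - 8 = -4$)
$\frac{203}{-16} + \frac{l{\left(7 \right)}}{\left(-2\right) \left(-3\right) \left(-2\right)} = \frac{203}{-16} - \frac{4}{\left(-2\right) \left(-3\right) \left(-2\right)} = 203 \left(- \frac{1}{16}\right) - \frac{4}{6 \left(-2\right)} = - \frac{203}{16} - \frac{4}{-12} = - \frac{203}{16} - - \frac{1}{3} = - \frac{203}{16} + \frac{1}{3} = - \frac{593}{48}$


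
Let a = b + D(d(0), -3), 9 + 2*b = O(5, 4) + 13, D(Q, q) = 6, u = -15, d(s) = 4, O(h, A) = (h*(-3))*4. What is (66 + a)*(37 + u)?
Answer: 968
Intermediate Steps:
O(h, A) = -12*h (O(h, A) = -3*h*4 = -12*h)
b = -28 (b = -9/2 + (-12*5 + 13)/2 = -9/2 + (-60 + 13)/2 = -9/2 + (½)*(-47) = -9/2 - 47/2 = -28)
a = -22 (a = -28 + 6 = -22)
(66 + a)*(37 + u) = (66 - 22)*(37 - 15) = 44*22 = 968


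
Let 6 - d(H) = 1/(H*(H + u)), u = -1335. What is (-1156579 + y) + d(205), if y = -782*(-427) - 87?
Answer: -190589110899/231650 ≈ -8.2275e+5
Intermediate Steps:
y = 333827 (y = 333914 - 87 = 333827)
d(H) = 6 - 1/(H*(-1335 + H)) (d(H) = 6 - 1/(H*(H - 1335)) = 6 - 1/(H*(-1335 + H)))
(-1156579 + y) + d(205) = (-1156579 + 333827) + (-1 - 8010*205 + 6*205²)/(205*(-1335 + 205)) = -822752 + (1/205)*(-1 - 1642050 + 6*42025)/(-1130) = -822752 + (1/205)*(-1/1130)*(-1 - 1642050 + 252150) = -822752 + (1/205)*(-1/1130)*(-1389901) = -822752 + 1389901/231650 = -190589110899/231650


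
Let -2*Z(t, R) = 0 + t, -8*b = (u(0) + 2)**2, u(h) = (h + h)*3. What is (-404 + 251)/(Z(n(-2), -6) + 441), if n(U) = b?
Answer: -612/1765 ≈ -0.34674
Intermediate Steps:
u(h) = 6*h (u(h) = (2*h)*3 = 6*h)
b = -1/2 (b = -(6*0 + 2)**2/8 = -(0 + 2)**2/8 = -1/8*2**2 = -1/8*4 = -1/2 ≈ -0.50000)
n(U) = -1/2
Z(t, R) = -t/2 (Z(t, R) = -(0 + t)/2 = -t/2)
(-404 + 251)/(Z(n(-2), -6) + 441) = (-404 + 251)/(-1/2*(-1/2) + 441) = -153/(1/4 + 441) = -153/1765/4 = -153*4/1765 = -612/1765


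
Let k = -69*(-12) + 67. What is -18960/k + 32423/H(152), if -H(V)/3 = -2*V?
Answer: 2345413/163248 ≈ 14.367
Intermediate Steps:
H(V) = 6*V (H(V) = -(-6)*V = 6*V)
k = 895 (k = 828 + 67 = 895)
-18960/k + 32423/H(152) = -18960/895 + 32423/((6*152)) = -18960*1/895 + 32423/912 = -3792/179 + 32423*(1/912) = -3792/179 + 32423/912 = 2345413/163248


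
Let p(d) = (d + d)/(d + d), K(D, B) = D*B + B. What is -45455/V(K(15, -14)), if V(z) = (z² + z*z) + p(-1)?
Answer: -45455/100353 ≈ -0.45295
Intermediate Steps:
K(D, B) = B + B*D (K(D, B) = B*D + B = B + B*D)
p(d) = 1 (p(d) = (2*d)/((2*d)) = (2*d)*(1/(2*d)) = 1)
V(z) = 1 + 2*z² (V(z) = (z² + z*z) + 1 = (z² + z²) + 1 = 2*z² + 1 = 1 + 2*z²)
-45455/V(K(15, -14)) = -45455/(1 + 2*(-14*(1 + 15))²) = -45455/(1 + 2*(-14*16)²) = -45455/(1 + 2*(-224)²) = -45455/(1 + 2*50176) = -45455/(1 + 100352) = -45455/100353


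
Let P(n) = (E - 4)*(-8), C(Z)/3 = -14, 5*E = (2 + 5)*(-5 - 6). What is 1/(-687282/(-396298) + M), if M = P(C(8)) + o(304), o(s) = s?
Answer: 990745/456668309 ≈ 0.0021695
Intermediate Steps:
E = -77/5 (E = ((2 + 5)*(-5 - 6))/5 = (7*(-11))/5 = (1/5)*(-77) = -77/5 ≈ -15.400)
C(Z) = -42 (C(Z) = 3*(-14) = -42)
P(n) = 776/5 (P(n) = (-77/5 - 4)*(-8) = -97/5*(-8) = 776/5)
M = 2296/5 (M = 776/5 + 304 = 2296/5 ≈ 459.20)
1/(-687282/(-396298) + M) = 1/(-687282/(-396298) + 2296/5) = 1/(-687282*(-1/396298) + 2296/5) = 1/(343641/198149 + 2296/5) = 1/(456668309/990745) = 990745/456668309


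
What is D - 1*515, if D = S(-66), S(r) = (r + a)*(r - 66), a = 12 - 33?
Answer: 10969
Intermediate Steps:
a = -21
S(r) = (-66 + r)*(-21 + r) (S(r) = (r - 21)*(r - 66) = (-21 + r)*(-66 + r) = (-66 + r)*(-21 + r))
D = 11484 (D = 1386 + (-66)² - 87*(-66) = 1386 + 4356 + 5742 = 11484)
D - 1*515 = 11484 - 1*515 = 11484 - 515 = 10969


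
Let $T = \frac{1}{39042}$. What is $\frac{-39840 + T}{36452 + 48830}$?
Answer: $- \frac{1555433279}{3329579844} \approx -0.46716$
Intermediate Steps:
$T = \frac{1}{39042} \approx 2.5613 \cdot 10^{-5}$
$\frac{-39840 + T}{36452 + 48830} = \frac{-39840 + \frac{1}{39042}}{36452 + 48830} = - \frac{1555433279}{39042 \cdot 85282} = \left(- \frac{1555433279}{39042}\right) \frac{1}{85282} = - \frac{1555433279}{3329579844}$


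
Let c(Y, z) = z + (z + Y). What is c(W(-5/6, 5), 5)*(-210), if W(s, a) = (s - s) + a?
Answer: -3150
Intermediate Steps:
W(s, a) = a (W(s, a) = 0 + a = a)
c(Y, z) = Y + 2*z (c(Y, z) = z + (Y + z) = Y + 2*z)
c(W(-5/6, 5), 5)*(-210) = (5 + 2*5)*(-210) = (5 + 10)*(-210) = 15*(-210) = -3150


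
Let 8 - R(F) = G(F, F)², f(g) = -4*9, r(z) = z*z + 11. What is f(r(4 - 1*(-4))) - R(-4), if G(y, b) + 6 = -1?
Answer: 5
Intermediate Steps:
G(y, b) = -7 (G(y, b) = -6 - 1 = -7)
r(z) = 11 + z² (r(z) = z² + 11 = 11 + z²)
f(g) = -36
R(F) = -41 (R(F) = 8 - 1*(-7)² = 8 - 1*49 = 8 - 49 = -41)
f(r(4 - 1*(-4))) - R(-4) = -36 - 1*(-41) = -36 + 41 = 5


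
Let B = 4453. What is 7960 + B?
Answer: 12413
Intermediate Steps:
7960 + B = 7960 + 4453 = 12413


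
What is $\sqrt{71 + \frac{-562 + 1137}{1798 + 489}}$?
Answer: $\frac{2 \sqrt{93167806}}{2287} \approx 8.4411$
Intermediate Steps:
$\sqrt{71 + \frac{-562 + 1137}{1798 + 489}} = \sqrt{71 + \frac{575}{2287}} = \sqrt{\frac{162952}{2287}} = \frac{2 \sqrt{93167806}}{2287}$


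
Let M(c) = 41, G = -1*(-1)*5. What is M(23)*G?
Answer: 205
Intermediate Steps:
G = 5 (G = 1*5 = 5)
M(23)*G = 41*5 = 205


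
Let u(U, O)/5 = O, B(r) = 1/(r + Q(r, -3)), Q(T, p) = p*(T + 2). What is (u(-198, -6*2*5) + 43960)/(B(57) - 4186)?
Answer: -5239200/502321 ≈ -10.430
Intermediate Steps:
Q(T, p) = p*(2 + T)
B(r) = 1/(-6 - 2*r) (B(r) = 1/(r - 3*(2 + r)) = 1/(r + (-6 - 3*r)) = 1/(-6 - 2*r))
u(U, O) = 5*O
(u(-198, -6*2*5) + 43960)/(B(57) - 4186) = (5*(-6*2*5) + 43960)/(1/(2*(-3 - 1*57)) - 4186) = (5*(-12*5) + 43960)/(1/(2*(-3 - 57)) - 4186) = (5*(-60) + 43960)/((½)/(-60) - 4186) = (-300 + 43960)/((½)*(-1/60) - 4186) = 43660/(-1/120 - 4186) = 43660/(-502321/120) = 43660*(-120/502321) = -5239200/502321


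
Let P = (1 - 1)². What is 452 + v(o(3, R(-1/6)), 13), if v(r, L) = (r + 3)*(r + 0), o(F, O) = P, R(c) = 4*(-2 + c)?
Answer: 452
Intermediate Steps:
R(c) = -8 + 4*c
P = 0 (P = 0² = 0)
o(F, O) = 0
v(r, L) = r*(3 + r) (v(r, L) = (3 + r)*r = r*(3 + r))
452 + v(o(3, R(-1/6)), 13) = 452 + 0*(3 + 0) = 452 + 0*3 = 452 + 0 = 452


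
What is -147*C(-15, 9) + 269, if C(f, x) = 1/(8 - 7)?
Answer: 122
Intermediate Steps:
C(f, x) = 1 (C(f, x) = 1/1 = 1)
-147*C(-15, 9) + 269 = -147*1 + 269 = -147 + 269 = 122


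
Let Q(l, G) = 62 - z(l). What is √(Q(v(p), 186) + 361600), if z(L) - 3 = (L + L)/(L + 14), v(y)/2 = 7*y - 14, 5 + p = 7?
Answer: √361659 ≈ 601.38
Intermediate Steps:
p = 2 (p = -5 + 7 = 2)
v(y) = -28 + 14*y (v(y) = 2*(7*y - 14) = 2*(-14 + 7*y) = -28 + 14*y)
z(L) = 3 + 2*L/(14 + L) (z(L) = 3 + (L + L)/(L + 14) = 3 + (2*L)/(14 + L) = 3 + 2*L/(14 + L))
Q(l, G) = 62 - (42 + 5*l)/(14 + l)
√(Q(v(p), 186) + 361600) = √((826 + 57*(-28 + 14*2))/(14 + (-28 + 14*2)) + 361600) = √((826 + 57*(-28 + 28))/(14 + (-28 + 28)) + 361600) = √((826 + 57*0)/(14 + 0) + 361600) = √((826 + 0)/14 + 361600) = √((1/14)*826 + 361600) = √(59 + 361600) = √361659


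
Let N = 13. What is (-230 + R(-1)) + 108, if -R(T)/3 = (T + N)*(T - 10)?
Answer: 274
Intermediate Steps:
R(T) = -3*(-10 + T)*(13 + T) (R(T) = -3*(T + 13)*(T - 10) = -3*(13 + T)*(-10 + T) = -3*(-10 + T)*(13 + T))
(-230 + R(-1)) + 108 = (-230 + (390 - 9*(-1) - 3*(-1)²)) + 108 = (-230 + (390 + 9 - 3*1)) + 108 = (-230 + (390 + 9 - 3)) + 108 = (-230 + 396) + 108 = 166 + 108 = 274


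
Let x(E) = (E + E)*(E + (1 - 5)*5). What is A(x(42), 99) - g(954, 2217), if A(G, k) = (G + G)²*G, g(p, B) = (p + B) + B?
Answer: 25244443380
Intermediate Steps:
g(p, B) = p + 2*B (g(p, B) = (B + p) + B = p + 2*B)
x(E) = 2*E*(-20 + E) (x(E) = (2*E)*(E - 4*5) = (2*E)*(E - 20) = (2*E)*(-20 + E) = 2*E*(-20 + E))
A(G, k) = 4*G³ (A(G, k) = (2*G)²*G = (4*G²)*G = 4*G³)
A(x(42), 99) - g(954, 2217) = 4*(2*42*(-20 + 42))³ - (954 + 2*2217) = 4*(2*42*22)³ - (954 + 4434) = 4*1848³ - 1*5388 = 4*6311112192 - 5388 = 25244448768 - 5388 = 25244443380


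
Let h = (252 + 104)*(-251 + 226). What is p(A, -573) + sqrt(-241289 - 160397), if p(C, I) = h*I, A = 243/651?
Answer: 5099700 + I*sqrt(401686) ≈ 5.0997e+6 + 633.79*I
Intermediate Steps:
h = -8900 (h = 356*(-25) = -8900)
A = 81/217 (A = 243*(1/651) = 81/217 ≈ 0.37327)
p(C, I) = -8900*I
p(A, -573) + sqrt(-241289 - 160397) = -8900*(-573) + sqrt(-241289 - 160397) = 5099700 + sqrt(-401686) = 5099700 + I*sqrt(401686)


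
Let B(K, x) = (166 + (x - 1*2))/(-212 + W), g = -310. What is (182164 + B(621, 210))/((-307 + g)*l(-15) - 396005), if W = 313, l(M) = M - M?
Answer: -18398938/39996505 ≈ -0.46001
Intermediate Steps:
l(M) = 0
B(K, x) = 164/101 + x/101 (B(K, x) = (166 + (x - 1*2))/(-212 + 313) = (166 + (x - 2))/101 = (166 + (-2 + x))*(1/101) = (164 + x)*(1/101) = 164/101 + x/101)
(182164 + B(621, 210))/((-307 + g)*l(-15) - 396005) = (182164 + (164/101 + (1/101)*210))/((-307 - 310)*0 - 396005) = (182164 + (164/101 + 210/101))/(-617*0 - 396005) = (182164 + 374/101)/(0 - 396005) = (18398938/101)/(-396005) = (18398938/101)*(-1/396005) = -18398938/39996505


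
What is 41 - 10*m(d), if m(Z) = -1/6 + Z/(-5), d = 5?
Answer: 158/3 ≈ 52.667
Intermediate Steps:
m(Z) = -1/6 - Z/5 (m(Z) = -1*1/6 + Z*(-1/5) = -1/6 - Z/5)
41 - 10*m(d) = 41 - 10*(-1/6 - 1/5*5) = 41 - 10*(-1/6 - 1) = 41 - 10*(-7/6) = 41 + 35/3 = 158/3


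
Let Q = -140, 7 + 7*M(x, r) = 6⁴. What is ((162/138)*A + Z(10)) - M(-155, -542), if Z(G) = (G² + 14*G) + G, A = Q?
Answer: -15857/161 ≈ -98.491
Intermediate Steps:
M(x, r) = 1289/7 (M(x, r) = -1 + (⅐)*6⁴ = -1 + (⅐)*1296 = -1 + 1296/7 = 1289/7)
A = -140
Z(G) = G² + 15*G
((162/138)*A + Z(10)) - M(-155, -542) = ((162/138)*(-140) + 10*(15 + 10)) - 1*1289/7 = ((162*(1/138))*(-140) + 10*25) - 1289/7 = ((27/23)*(-140) + 250) - 1289/7 = (-3780/23 + 250) - 1289/7 = 1970/23 - 1289/7 = -15857/161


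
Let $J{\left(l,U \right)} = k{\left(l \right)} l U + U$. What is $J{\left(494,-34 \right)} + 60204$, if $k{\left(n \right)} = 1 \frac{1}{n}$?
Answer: $60136$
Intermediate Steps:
$k{\left(n \right)} = \frac{1}{n}$
$J{\left(l,U \right)} = 2 U$ ($J{\left(l,U \right)} = \frac{l}{l} U + U = 1 U + U = U + U = 2 U$)
$J{\left(494,-34 \right)} + 60204 = 2 \left(-34\right) + 60204 = -68 + 60204 = 60136$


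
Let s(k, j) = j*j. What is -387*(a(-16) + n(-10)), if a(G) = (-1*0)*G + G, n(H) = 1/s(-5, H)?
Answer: 618813/100 ≈ 6188.1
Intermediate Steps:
s(k, j) = j**2
n(H) = H**(-2) (n(H) = 1/(H**2) = H**(-2))
a(G) = G (a(G) = 0*G + G = 0 + G = G)
-387*(a(-16) + n(-10)) = -387*(-16 + (-10)**(-2)) = -387*(-16 + 1/100) = -387*(-1599/100) = 618813/100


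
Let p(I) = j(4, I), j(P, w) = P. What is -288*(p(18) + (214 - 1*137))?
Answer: -23328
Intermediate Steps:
p(I) = 4
-288*(p(18) + (214 - 1*137)) = -288*(4 + (214 - 1*137)) = -288*(4 + (214 - 137)) = -288*(4 + 77) = -288*81 = -23328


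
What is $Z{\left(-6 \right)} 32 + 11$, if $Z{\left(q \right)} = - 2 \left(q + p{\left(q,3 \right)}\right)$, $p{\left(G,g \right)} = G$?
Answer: $779$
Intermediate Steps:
$Z{\left(q \right)} = - 4 q$ ($Z{\left(q \right)} = - 2 \left(q + q\right) = - 2 \cdot 2 q = - 4 q$)
$Z{\left(-6 \right)} 32 + 11 = \left(-4\right) \left(-6\right) 32 + 11 = 24 \cdot 32 + 11 = 768 + 11 = 779$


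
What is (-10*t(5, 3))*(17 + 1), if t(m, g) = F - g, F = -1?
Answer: 720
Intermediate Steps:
t(m, g) = -1 - g
(-10*t(5, 3))*(17 + 1) = (-10*(-1 - 1*3))*(17 + 1) = -10*(-1 - 3)*18 = -10*(-4)*18 = 40*18 = 720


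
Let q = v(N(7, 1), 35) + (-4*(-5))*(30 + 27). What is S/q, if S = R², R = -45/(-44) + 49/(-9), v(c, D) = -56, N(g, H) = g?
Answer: 3066001/169988544 ≈ 0.018037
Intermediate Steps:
R = -1751/396 (R = -45*(-1/44) + 49*(-⅑) = 45/44 - 49/9 = -1751/396 ≈ -4.4217)
q = 1084 (q = -56 + (-4*(-5))*(30 + 27) = -56 + 20*57 = -56 + 1140 = 1084)
S = 3066001/156816 (S = (-1751/396)² = 3066001/156816 ≈ 19.552)
S/q = (3066001/156816)/1084 = (3066001/156816)*(1/1084) = 3066001/169988544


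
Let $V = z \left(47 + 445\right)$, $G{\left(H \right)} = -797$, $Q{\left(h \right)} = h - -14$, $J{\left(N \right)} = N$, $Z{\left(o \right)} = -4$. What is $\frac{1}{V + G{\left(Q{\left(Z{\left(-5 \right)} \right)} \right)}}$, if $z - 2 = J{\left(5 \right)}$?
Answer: $\frac{1}{2647} \approx 0.00037779$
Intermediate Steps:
$z = 7$ ($z = 2 + 5 = 7$)
$Q{\left(h \right)} = 14 + h$ ($Q{\left(h \right)} = h + 14 = 14 + h$)
$V = 3444$ ($V = 7 \left(47 + 445\right) = 7 \cdot 492 = 3444$)
$\frac{1}{V + G{\left(Q{\left(Z{\left(-5 \right)} \right)} \right)}} = \frac{1}{3444 - 797} = \frac{1}{2647}$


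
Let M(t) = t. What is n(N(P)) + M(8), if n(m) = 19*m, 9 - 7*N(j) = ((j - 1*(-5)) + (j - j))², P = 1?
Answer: -457/7 ≈ -65.286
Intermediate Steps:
N(j) = 9/7 - (5 + j)²/7 (N(j) = 9/7 - ((j - 1*(-5)) + (j - j))²/7 = 9/7 - ((j + 5) + 0)²/7 = 9/7 - ((5 + j) + 0)²/7 = 9/7 - (5 + j)²/7)
n(N(P)) + M(8) = 19*(9/7 - (5 + 1)²/7) + 8 = 19*(9/7 - ⅐*6²) + 8 = 19*(9/7 - ⅐*36) + 8 = 19*(9/7 - 36/7) + 8 = 19*(-27/7) + 8 = -513/7 + 8 = -457/7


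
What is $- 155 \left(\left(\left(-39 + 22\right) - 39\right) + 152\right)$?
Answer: $-14880$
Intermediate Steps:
$- 155 \left(\left(\left(-39 + 22\right) - 39\right) + 152\right) = - 155 \left(\left(-17 - 39\right) + 152\right) = - 155 \left(-56 + 152\right) = \left(-155\right) 96 = -14880$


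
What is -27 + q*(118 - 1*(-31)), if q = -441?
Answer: -65736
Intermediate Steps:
-27 + q*(118 - 1*(-31)) = -27 - 441*(118 - 1*(-31)) = -27 - 441*(118 + 31) = -27 - 441*149 = -27 - 65709 = -65736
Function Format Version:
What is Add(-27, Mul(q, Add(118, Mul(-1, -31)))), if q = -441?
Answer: -65736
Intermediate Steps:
Add(-27, Mul(q, Add(118, Mul(-1, -31)))) = Add(-27, Mul(-441, Add(118, Mul(-1, -31)))) = Add(-27, Mul(-441, Add(118, 31))) = Add(-27, Mul(-441, 149)) = Add(-27, -65709) = -65736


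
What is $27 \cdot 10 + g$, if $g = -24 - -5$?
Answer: $251$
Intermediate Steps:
$g = -19$ ($g = -24 + 5 = -19$)
$27 \cdot 10 + g = 27 \cdot 10 - 19 = 270 - 19 = 251$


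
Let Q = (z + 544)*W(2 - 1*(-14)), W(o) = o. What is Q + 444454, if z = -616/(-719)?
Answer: 325830458/719 ≈ 4.5317e+5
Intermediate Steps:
z = 616/719 (z = -616*(-1/719) = 616/719 ≈ 0.85675)
Q = 6268032/719 (Q = (616/719 + 544)*(2 - 1*(-14)) = 391752*(2 + 14)/719 = (391752/719)*16 = 6268032/719 ≈ 8717.7)
Q + 444454 = 6268032/719 + 444454 = 325830458/719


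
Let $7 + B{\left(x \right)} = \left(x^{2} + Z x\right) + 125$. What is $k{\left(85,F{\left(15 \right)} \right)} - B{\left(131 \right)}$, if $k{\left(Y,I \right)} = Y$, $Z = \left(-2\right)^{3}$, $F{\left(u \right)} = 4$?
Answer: $-16146$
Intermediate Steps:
$Z = -8$
$B{\left(x \right)} = 118 + x^{2} - 8 x$ ($B{\left(x \right)} = -7 + \left(\left(x^{2} - 8 x\right) + 125\right) = -7 + \left(125 + x^{2} - 8 x\right) = 118 + x^{2} - 8 x$)
$k{\left(85,F{\left(15 \right)} \right)} - B{\left(131 \right)} = 85 - \left(118 + 131^{2} - 1048\right) = 85 - \left(118 + 17161 - 1048\right) = 85 - 16231 = -16146$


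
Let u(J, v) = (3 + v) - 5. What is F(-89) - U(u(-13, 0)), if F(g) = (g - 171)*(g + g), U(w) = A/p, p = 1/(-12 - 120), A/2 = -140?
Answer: 9320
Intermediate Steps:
A = -280 (A = 2*(-140) = -280)
p = -1/132 (p = 1/(-132) = -1/132 ≈ -0.0075758)
u(J, v) = -2 + v
U(w) = 36960 (U(w) = -280/(-1/132) = -280*(-132) = 36960)
F(g) = 2*g*(-171 + g) (F(g) = (-171 + g)*(2*g) = 2*g*(-171 + g))
F(-89) - U(u(-13, 0)) = 2*(-89)*(-171 - 89) - 1*36960 = 2*(-89)*(-260) - 36960 = 46280 - 36960 = 9320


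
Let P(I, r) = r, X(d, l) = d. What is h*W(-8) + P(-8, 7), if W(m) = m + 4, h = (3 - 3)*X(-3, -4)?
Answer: 7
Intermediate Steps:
h = 0 (h = (3 - 3)*(-3) = 0*(-3) = 0)
W(m) = 4 + m
h*W(-8) + P(-8, 7) = 0*(4 - 8) + 7 = 0*(-4) + 7 = 0 + 7 = 7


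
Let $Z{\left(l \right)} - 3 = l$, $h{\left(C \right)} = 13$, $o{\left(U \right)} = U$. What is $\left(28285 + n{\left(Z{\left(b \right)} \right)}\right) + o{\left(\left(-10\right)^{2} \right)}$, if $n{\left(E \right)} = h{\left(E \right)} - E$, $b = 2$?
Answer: $28393$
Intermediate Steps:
$Z{\left(l \right)} = 3 + l$
$n{\left(E \right)} = 13 - E$
$\left(28285 + n{\left(Z{\left(b \right)} \right)}\right) + o{\left(\left(-10\right)^{2} \right)} = \left(28285 + \left(13 - \left(3 + 2\right)\right)\right) + \left(-10\right)^{2} = \left(28285 + \left(13 - 5\right)\right) + 100 = \left(28285 + 8\right) + 100 = 28293 + 100 = 28393$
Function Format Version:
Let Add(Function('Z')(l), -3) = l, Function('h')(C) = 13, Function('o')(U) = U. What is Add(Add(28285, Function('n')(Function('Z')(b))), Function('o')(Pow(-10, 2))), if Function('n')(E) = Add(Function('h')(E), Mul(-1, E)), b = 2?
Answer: 28393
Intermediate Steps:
Function('Z')(l) = Add(3, l)
Function('n')(E) = Add(13, Mul(-1, E))
Add(Add(28285, Function('n')(Function('Z')(b))), Function('o')(Pow(-10, 2))) = Add(Add(28285, Add(13, Mul(-1, Add(3, 2)))), Pow(-10, 2)) = Add(Add(28285, Add(13, Mul(-1, 5))), 100) = Add(Add(28285, Add(13, -5)), 100) = Add(Add(28285, 8), 100) = Add(28293, 100) = 28393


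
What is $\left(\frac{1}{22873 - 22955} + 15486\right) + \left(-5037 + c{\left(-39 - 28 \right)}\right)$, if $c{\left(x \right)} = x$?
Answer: $\frac{851323}{82} \approx 10382.0$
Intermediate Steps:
$\left(\frac{1}{22873 - 22955} + 15486\right) + \left(-5037 + c{\left(-39 - 28 \right)}\right) = \left(\frac{1}{22873 - 22955} + 15486\right) - 5104 = \left(\frac{1}{-82} + 15486\right) - 5104 = \left(- \frac{1}{82} + 15486\right) - 5104 = \frac{1269851}{82} - 5104 = \frac{851323}{82}$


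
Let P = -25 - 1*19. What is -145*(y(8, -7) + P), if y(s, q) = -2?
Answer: 6670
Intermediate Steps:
P = -44 (P = -25 - 19 = -44)
-145*(y(8, -7) + P) = -145*(-2 - 44) = -145*(-46) = 6670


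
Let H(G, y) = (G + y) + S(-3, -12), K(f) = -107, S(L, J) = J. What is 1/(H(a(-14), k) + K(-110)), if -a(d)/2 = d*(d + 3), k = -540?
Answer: -1/967 ≈ -0.0010341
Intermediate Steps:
a(d) = -2*d*(3 + d) (a(d) = -2*d*(d + 3) = -2*d*(3 + d))
H(G, y) = -12 + G + y (H(G, y) = (G + y) - 12 = -12 + G + y)
1/(H(a(-14), k) + K(-110)) = 1/((-12 - 2*(-14)*(3 - 14) - 540) - 107) = 1/((-12 - 2*(-14)*(-11) - 540) - 107) = 1/((-12 - 308 - 540) - 107) = 1/(-860 - 107) = 1/(-967) = -1/967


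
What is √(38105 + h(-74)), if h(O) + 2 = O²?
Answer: √43579 ≈ 208.76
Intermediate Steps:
h(O) = -2 + O²
√(38105 + h(-74)) = √(38105 + (-2 + (-74)²)) = √(38105 + (-2 + 5476)) = √(38105 + 5474) = √43579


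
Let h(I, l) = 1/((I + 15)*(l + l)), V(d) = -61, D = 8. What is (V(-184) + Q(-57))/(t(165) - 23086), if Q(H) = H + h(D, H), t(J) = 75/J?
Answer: 3403367/665833302 ≈ 0.0051114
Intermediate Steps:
h(I, l) = 1/(2*l*(15 + I)) (h(I, l) = 1/((15 + I)*(2*l)) = 1/(2*l*(15 + I)))
Q(H) = H + 1/(46*H) (Q(H) = H + 1/(2*H*(15 + 8)) = H + (½)/(H*23) = H + (½)*(1/23)/H = H + 1/(46*H))
(V(-184) + Q(-57))/(t(165) - 23086) = (-61 + (-57 + (1/46)/(-57)))/(75/165 - 23086) = (-61 + (-57 + (1/46)*(-1/57)))/(75*(1/165) - 23086) = (-61 + (-57 - 1/2622))/(5/11 - 23086) = (-61 - 149455/2622)/(-253941/11) = -309397/2622*(-11/253941) = 3403367/665833302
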